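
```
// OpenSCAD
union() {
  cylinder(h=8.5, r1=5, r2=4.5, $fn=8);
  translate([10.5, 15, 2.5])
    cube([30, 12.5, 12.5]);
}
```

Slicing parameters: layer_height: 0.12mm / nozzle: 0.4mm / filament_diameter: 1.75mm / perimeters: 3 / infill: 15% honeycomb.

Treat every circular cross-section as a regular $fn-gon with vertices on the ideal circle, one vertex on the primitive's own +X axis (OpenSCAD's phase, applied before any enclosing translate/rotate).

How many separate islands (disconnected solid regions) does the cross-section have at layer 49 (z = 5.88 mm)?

2

At z = 5.88 mm: the cone (r1=5→r2=4.5) has section circumradius 4.654 here — a regular 8-gon; the cube at (10.5, 15) (footprint 30×12.5) is included at this height; Combining (union): the 2 present regions are separate (no shared area or edge), so areas and boundary lengths simply add and each stays a separate island — 2 connected regions. Overall, the cross-section has 2 separate islands. Island count = 2.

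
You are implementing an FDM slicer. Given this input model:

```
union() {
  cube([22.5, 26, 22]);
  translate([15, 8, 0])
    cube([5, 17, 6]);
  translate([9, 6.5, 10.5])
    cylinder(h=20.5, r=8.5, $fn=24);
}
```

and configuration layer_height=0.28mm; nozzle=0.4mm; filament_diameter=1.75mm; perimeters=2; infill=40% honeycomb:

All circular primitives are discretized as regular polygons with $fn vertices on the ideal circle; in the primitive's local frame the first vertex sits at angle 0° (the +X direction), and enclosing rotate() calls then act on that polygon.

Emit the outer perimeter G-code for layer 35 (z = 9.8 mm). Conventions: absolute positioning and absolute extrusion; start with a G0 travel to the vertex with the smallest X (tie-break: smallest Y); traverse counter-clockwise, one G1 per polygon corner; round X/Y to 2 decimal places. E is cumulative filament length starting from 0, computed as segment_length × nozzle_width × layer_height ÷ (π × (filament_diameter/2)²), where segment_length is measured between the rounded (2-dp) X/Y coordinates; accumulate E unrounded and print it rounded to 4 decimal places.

At z = 9.8 mm: the cube (footprint 22.5×26) is included at this height; the cube at (15, 8) is absent (z outside [0, 6]); the cylinder at (9, 6.5) is absent (z outside [10.5, 31]); Combining (union): only the 22.5×26 cube is present, so the union is just that shape — 1 connected region. The outline is a single polygon with 4 vertices. Extrusion per mm of travel: 0.4 × 0.28 / (π × 0.875²) = 0.046564. Accumulating E over each segment gives final E = 4.5167.

G0 X0.00 Y0.00 Z9.80
G1 X22.50 Y0.00 E1.0477
G1 X22.50 Y26.00 E2.2584
G1 X0.00 Y26.00 E3.3061
G1 X0.00 Y0.00 E4.5167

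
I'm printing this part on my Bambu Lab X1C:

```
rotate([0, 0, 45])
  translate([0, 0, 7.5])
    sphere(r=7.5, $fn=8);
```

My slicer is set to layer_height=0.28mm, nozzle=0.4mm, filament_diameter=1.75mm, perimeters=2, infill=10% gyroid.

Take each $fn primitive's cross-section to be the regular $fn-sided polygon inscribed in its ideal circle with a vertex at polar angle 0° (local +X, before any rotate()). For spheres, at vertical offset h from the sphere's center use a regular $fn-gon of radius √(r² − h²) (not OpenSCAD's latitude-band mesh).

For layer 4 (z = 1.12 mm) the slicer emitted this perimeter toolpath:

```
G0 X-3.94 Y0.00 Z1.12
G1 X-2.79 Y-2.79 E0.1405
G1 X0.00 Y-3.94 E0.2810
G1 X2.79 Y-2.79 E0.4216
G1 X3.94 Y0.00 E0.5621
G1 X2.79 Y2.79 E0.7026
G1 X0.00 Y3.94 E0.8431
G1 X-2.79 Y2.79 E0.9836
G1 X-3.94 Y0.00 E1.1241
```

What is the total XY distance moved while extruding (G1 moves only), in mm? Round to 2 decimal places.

Sum the Euclidean lengths of each G1 segment: total = 24.14 mm.

24.14 mm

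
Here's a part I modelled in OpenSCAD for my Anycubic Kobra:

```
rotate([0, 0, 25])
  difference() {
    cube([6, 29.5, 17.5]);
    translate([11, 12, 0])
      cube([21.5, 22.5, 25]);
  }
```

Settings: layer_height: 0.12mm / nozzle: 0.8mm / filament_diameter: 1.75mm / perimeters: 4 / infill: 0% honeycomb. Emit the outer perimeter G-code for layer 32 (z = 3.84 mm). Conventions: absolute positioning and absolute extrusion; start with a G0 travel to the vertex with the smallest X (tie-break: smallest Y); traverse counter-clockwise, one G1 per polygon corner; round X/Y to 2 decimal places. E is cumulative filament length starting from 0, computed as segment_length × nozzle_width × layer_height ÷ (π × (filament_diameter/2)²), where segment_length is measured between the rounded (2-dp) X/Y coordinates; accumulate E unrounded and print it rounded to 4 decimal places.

G0 X-12.47 Y26.74 Z3.84
G1 X0.00 Y0.00 E1.1776
G1 X5.44 Y2.54 E1.4172
G1 X-7.03 Y29.27 E2.5945
G1 X-12.47 Y26.74 E2.8339

At z = 3.84 mm: the 6×29.5 cube contributes its full rectangle; the 21.5×22.5 cube at (11, 12) contributes its full rectangle; Subtracting the remaining from the first: starting from the 6×29.5 cube, the 21.5×22.5 cube at (11, 12) misses the remaining region (no effect) — 1 connected region; (whole slice rotated 25° about Z — lengths, areas and connectivity unchanged). The outline is a single polygon with 4 vertices. Extrusion per mm of travel: 0.8 × 0.12 / (π × 0.875²) = 0.039912. Accumulating E over each segment gives final E = 2.8339.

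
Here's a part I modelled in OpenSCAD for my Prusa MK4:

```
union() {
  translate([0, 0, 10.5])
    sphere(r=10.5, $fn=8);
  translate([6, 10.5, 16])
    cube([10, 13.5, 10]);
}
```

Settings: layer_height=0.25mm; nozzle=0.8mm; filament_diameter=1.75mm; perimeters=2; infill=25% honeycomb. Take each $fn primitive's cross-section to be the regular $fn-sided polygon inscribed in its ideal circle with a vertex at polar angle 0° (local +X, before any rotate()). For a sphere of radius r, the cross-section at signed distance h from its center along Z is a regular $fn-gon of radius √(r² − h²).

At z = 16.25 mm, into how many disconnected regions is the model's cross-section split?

At z = 16.25 mm: the sphere: section is a regular 8-gon, circumradius = √(r²−h²) = √(10.5²−5.75²) = 8.786; the cube at (6, 10.5) (footprint 10×13.5) is included at this height; Combining (union): the 2 present regions are separate (no shared area or edge), so areas and boundary lengths simply add and each stays a separate island — 2 connected regions. The result has 2 disconnected regions.

2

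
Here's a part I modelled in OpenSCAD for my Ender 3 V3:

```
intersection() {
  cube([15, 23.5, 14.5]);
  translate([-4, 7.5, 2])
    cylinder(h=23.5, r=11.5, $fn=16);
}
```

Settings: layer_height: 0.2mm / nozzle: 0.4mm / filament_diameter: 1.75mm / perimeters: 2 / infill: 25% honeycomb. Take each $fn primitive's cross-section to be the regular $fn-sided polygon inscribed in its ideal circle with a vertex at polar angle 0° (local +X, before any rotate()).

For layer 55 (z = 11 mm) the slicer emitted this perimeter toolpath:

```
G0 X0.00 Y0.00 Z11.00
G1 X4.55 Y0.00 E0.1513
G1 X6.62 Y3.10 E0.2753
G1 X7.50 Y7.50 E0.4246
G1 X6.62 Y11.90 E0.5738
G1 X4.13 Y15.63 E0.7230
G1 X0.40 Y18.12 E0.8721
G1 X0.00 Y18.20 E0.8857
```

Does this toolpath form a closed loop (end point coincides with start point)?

no

Start point (G0): (0.00, 0.00). End point (last G1): the path does not return to the start — open.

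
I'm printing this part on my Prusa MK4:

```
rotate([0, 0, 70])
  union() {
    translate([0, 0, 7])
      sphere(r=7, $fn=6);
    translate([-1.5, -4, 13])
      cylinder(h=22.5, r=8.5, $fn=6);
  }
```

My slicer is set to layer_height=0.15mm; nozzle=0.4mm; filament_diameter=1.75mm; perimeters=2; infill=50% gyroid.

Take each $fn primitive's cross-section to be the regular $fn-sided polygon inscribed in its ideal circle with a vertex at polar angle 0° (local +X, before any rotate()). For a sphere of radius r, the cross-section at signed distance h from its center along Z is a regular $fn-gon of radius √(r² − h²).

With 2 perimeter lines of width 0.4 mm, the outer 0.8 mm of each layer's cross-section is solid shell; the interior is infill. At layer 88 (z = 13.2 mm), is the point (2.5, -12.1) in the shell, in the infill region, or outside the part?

outside

At z = 13.2 mm: the r=7 sphere slices to a regular 6-gon of circumradius 3.250 (√(r²−h²) with h=6.2 from center); the cylinder at (-1.5, -4): section is a regular 6-gon, circumradius r=8.5; Merging all regions: the r=7 sphere lies entirely inside the r=8.5 cylinder at (-1.5, -4), so the union is just the r=8.5 cylinder at (-1.5, -4) — 1 connected region; (rotated 70° about Z; rotation is an isometry so areas/perimeters/island counts are preserved). Overall, the cross-section is a single solid region. Undo the 70° rotation: the query point maps to (-10.515, -6.488) in the un-rotated model frame. The nearest boundary edge runs (-5.75, -11.36)→(-10.00, -4.00); distance from the point to it = 1.69 mm. The point is not inside any of the regions above, so it lies outside the cross-section (1.69 mm from the nearest boundary).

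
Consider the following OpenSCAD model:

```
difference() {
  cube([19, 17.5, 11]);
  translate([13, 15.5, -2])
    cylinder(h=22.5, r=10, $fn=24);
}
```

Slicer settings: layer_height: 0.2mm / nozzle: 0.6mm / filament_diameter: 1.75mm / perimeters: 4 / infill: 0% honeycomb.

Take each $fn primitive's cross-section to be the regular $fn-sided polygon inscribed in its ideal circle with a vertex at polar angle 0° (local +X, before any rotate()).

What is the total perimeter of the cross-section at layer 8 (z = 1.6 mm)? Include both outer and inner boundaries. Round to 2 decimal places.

At z = 1.6 mm: the 19×17.5 cube contributes its full rectangle (perimeter 73.00 mm); the r=10 cylinder at (13, 15.5) gives a regular 24-gon of circumradius 10 (constant along its height) (perimeter = 2·24·10.000·sin(180°/24) = 62.65 mm); Subtracting the remaining from the first: starting from the 19×17.5 cube, the r=10 cylinder at (13, 15.5) partially overlaps it — only the 165.19 mm² overlap (of its 310.58 mm²) is removed, clipping the outline — boundary = 71.53 mm. Overall, the cross-section is a single solid region. Total boundary length (outer) = 71.53 mm.

71.53 mm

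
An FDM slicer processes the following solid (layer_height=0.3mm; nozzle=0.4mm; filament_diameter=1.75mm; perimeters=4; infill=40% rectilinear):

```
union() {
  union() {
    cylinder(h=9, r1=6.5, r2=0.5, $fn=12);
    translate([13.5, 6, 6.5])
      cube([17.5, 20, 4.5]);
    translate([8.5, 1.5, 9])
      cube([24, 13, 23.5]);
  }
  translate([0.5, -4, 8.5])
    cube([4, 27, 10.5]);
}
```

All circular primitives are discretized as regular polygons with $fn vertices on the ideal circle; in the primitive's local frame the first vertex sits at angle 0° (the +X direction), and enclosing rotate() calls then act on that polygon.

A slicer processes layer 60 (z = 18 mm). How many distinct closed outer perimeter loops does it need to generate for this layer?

At z = 18 mm: the cone is absent (z outside [0, 9]); the cube at (13.5, 6) is not intersected at this z (z outside [6.5, 11]); the cube at (8.5, 1.5) (footprint 24×13) is included at this height; Merging all regions: only the 24×13 cube at (8.5, 1.5) is present, so the union is just that shape — 1 connected region; the 4×27 cube at (0.5, -4) contributes its full rectangle; Merging all regions: the 2 present regions are separate (no shared area or edge), so areas and boundary lengths simply add and each stays a separate island — 2 connected regions. The result has 2 disconnected regions.

2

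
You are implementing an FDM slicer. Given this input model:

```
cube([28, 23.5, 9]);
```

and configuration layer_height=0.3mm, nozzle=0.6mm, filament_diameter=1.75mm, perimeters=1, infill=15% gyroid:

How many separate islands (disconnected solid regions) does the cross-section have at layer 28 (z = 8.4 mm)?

At z = 8.4 mm: the 28×23.5 cube contributes its full rectangle. Overall, the cross-section is a single solid region. Island count = 1.

1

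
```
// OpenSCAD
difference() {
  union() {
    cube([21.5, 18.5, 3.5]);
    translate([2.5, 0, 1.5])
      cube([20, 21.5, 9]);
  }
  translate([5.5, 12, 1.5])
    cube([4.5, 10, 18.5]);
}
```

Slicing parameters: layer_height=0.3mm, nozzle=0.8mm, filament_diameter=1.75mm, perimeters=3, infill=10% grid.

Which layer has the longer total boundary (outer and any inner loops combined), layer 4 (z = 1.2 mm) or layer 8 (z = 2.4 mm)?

Layer 4 (z = 1.2): the cube (footprint 21.5×18.5) is included at this height (perimeter 80.00 mm); the cube at (2.5, 0) does not reach this height (z outside [1.5, 10.5]); Taking the union: only the 21.5×18.5 cube is present, so the union is just that shape — boundary = 80.00 mm; the cube at (5.5, 12) does not reach this height (z outside [1.5, 20]); Taking the first minus the rest: none of the subtracted shapes is present at this height, so that combined region is unchanged — boundary = 80.00 mm. So its perimeter = 80.00 mm. Layer 8 (z = 2.4): the cube (footprint 21.5×18.5) is included at this height (perimeter 80.00 mm); the cube at (2.5, 0) (footprint 20×21.5) is included at this height (perimeter 83.00 mm); Taking the union: the regions partially overlap (shared area 351.50 mm²), so the edge portions inside another operand are dropped and the merged outline is re-measured after clipping — boundary = 88.00 mm; the 4.5×10 cube at (5.5, 12) contributes its full rectangle (perimeter 29.00 mm); Subtracting the remaining from the first: starting from the result so far, the 4.5×10 cube at (5.5, 12) partially overlaps it — only the 42.75 mm² overlap (of its 45.00 mm²) is removed, clipping the outline — boundary = 107.00 mm. So its perimeter = 107.00 mm. Layer 8 is larger (107.00 vs 80.00 mm).

layer 8 (z = 2.4 mm)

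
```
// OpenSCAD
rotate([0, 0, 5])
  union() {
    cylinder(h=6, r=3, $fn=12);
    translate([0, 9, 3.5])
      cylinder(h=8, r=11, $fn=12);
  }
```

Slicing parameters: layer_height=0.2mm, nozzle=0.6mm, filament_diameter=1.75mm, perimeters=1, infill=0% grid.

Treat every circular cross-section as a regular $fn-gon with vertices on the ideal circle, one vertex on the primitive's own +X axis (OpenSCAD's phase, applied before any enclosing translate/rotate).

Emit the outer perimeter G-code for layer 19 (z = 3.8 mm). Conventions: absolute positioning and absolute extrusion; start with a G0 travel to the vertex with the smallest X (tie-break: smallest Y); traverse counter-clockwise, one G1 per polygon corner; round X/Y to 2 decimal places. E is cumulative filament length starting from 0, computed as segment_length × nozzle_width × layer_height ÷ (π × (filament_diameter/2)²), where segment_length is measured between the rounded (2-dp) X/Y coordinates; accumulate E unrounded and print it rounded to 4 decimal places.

At z = 3.8 mm: the r=3 cylinder gives a regular 12-gon of circumradius 3 (constant along its height); the cylinder at (0, 9): section is a regular 12-gon, circumradius r=11; Taking the union: the regions partially overlap (shared area 22.68 mm²), so overlapping operands fuse into one piece — 1 connected region; (whole slice rotated 5° about Z — lengths, areas and connectivity unchanged). The outline is a single polygon with 18 vertices. Extrusion per mm of travel: 0.6 × 0.2 / (π × 0.875²) = 0.049890. Accumulating E over each segment gives final E = 3.4659.

G0 X-11.74 Y8.01 Z3.80
G1 X-9.80 Y2.66 E0.2839
G1 X-5.43 Y-1.00 E0.5683
G1 X-2.53 Y-1.52 E0.7153
G1 X-2.46 Y-1.72 E0.7259
G1 X-1.27 Y-2.72 E0.8034
G1 X0.26 Y-2.99 E0.8809
G1 X1.72 Y-2.46 E0.9584
G1 X2.72 Y-1.27 E1.0360
G1 X2.76 Y-1.05 E1.0471
G1 X5.52 Y-0.04 E1.1937
G1 X9.18 Y4.32 E1.4777
G1 X10.17 Y9.92 E1.7615
G1 X8.23 Y15.28 E2.0459
G1 X3.86 Y18.94 E2.3302
G1 X-1.74 Y19.92 E2.6139
G1 X-7.09 Y17.98 E2.8978
G1 X-10.75 Y13.61 E3.1822
G1 X-11.74 Y8.01 E3.4659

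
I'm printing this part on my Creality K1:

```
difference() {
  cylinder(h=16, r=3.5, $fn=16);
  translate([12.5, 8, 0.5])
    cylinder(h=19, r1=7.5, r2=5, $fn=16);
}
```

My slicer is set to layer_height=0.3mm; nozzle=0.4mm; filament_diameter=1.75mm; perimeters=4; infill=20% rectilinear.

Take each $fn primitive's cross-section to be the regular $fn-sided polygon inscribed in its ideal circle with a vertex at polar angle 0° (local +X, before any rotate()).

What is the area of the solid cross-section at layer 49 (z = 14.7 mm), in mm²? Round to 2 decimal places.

At z = 14.7 mm: the cylinder: section is a regular 16-gon, circumradius r=3.5 (area = (16/2)·3.500²·sin(360°/16) = 37.50 mm²); the cone at (12.5, 8) (r1=7.5→r2=5) has section circumradius 5.632 here — a regular 16-gon (area = (16/2)·5.632²·sin(360°/16) = 97.09 mm²); After the difference (first − rest): starting from the r=3.5 cylinder (37.50 mm²), the cone at (12.5, 8) misses the remaining region (no effect) — area = 37.50 mm². Overall, the cross-section is a single solid region. Net area = 37.50 mm².

37.50 mm²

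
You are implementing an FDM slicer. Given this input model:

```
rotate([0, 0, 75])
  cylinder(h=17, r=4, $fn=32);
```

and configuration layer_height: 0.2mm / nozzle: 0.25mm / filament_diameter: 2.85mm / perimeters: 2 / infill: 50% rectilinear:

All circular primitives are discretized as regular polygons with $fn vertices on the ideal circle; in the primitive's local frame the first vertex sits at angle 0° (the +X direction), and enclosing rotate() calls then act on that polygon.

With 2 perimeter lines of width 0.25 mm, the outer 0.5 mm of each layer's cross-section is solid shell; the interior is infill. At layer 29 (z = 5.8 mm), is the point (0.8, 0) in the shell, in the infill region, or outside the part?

infill

At z = 5.8 mm: the r=4 cylinder contributes a regular 32-gon of circumradius 4; (whole slice rotated 75° about Z — lengths, areas and connectivity unchanged). Overall, the cross-section is a single solid region. Undo the 75° rotation: the query point maps to (0.207, -0.773) in the un-rotated model frame. The nearest boundary edge runs (0.78, -3.92)→(1.53, -3.70); distance from the point to it = 3.18 mm. The point is inside the cross-section and 3.18 mm from the nearest boundary — more than the 0.5 mm shell width (2 × 0.25), so it's in the infill interior.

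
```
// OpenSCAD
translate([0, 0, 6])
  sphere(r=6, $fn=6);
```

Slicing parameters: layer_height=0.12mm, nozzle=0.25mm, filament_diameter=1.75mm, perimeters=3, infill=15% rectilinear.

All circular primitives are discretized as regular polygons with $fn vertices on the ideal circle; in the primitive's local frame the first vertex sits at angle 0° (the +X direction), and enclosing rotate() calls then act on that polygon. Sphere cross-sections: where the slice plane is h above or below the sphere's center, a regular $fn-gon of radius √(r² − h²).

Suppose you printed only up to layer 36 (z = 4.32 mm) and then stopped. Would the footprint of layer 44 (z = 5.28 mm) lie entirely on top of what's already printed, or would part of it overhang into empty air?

Compare the two slices. At z = 4.32: the r=6 sphere contributes a regular 6-gon of circumradius √(6²−1.68²) = 5.760 (area = (6/2)·5.760²·sin(360°/6) = 86.20 mm²). At z = 5.28: the sphere: section is a regular 6-gon, circumradius = √(r²−h²) = √(6²−0.72²) = 5.957 (area = (6/2)·5.957²·sin(360°/6) = 92.18 mm²). Checking containment: at z = 5.28 the cross-section extends beyond the z = 4.32 cross-section by about 5.99 mm².

part overhangs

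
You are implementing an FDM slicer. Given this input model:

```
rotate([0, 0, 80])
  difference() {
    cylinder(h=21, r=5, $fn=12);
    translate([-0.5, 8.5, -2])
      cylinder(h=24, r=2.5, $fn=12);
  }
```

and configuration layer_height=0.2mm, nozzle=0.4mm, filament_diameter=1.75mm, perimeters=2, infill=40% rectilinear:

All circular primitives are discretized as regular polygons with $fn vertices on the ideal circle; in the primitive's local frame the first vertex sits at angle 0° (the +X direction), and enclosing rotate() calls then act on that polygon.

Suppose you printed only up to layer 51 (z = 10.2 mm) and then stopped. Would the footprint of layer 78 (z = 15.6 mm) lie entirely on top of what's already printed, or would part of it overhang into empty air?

Compare the two slices. At z = 10.2: the cylinder: section is a regular 12-gon, circumradius r=5 (area = (12/2)·5.000²·sin(360°/12) = 75.00 mm²); the r=2.5 cylinder at (-0.5, 8.5) gives a regular 12-gon of circumradius 2.5 (constant along its height) (area = (12/2)·2.500²·sin(360°/12) = 18.75 mm²); Subtracting the remaining from the first: starting from the r=5 cylinder (75.00 mm²), the r=2.5 cylinder at (-0.5, 8.5) misses the remaining region (no effect) — area = 75.00 mm²; (rotated 80° about Z; rotation is an isometry so areas/perimeters/island counts are preserved). At z = 15.6: the cylinder: section is a regular 12-gon, circumradius r=5 (area = (12/2)·5.000²·sin(360°/12) = 75.00 mm²); the cylinder at (-0.5, 8.5): section is a regular 12-gon, circumradius r=2.5 (area = (12/2)·2.500²·sin(360°/12) = 18.75 mm²); Subtracting the remaining from the first: starting from the r=5 cylinder (75.00 mm²), the r=2.5 cylinder at (-0.5, 8.5) misses the remaining region (no effect) — area = 75.00 mm²; (rotated 80° about Z; rotation is an isometry so areas/perimeters/island counts are preserved). Checking containment: the cross-section at z = 15.6 is a subset of the cross-section at z = 10.2.

entirely on top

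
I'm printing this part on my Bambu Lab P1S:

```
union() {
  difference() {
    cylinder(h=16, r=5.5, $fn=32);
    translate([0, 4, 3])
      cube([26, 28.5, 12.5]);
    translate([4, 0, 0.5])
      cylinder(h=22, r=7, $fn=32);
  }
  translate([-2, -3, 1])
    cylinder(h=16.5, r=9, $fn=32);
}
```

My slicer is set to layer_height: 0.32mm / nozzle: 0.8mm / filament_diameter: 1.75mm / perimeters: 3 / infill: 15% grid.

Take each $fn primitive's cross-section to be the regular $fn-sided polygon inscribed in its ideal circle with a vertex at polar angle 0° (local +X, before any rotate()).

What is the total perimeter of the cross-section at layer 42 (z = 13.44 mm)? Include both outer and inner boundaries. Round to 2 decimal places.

At z = 13.44 mm: the r=5.5 cylinder contributes a regular 32-gon of circumradius 5.5 (perimeter = 2·32·5.500·sin(180°/32) = 34.50 mm); the cube at (0, 4) is present — its section is the full 26×28.5 rectangle (perimeter 109.00 mm); the cylinder at (4, 0): section is a regular 32-gon, circumradius r=7 (perimeter = 2·32·7.000·sin(180°/32) = 43.91 mm); Taking the first minus the rest: starting from the r=5.5 cylinder, the 26×28.5 cube at (0, 4) partially overlaps it — only the 3.82 mm² overlap (of its 741.00 mm²) is removed, clipping the outline; the r=7 cylinder at (4, 0) partially overlaps it — only the 67.20 mm² overlap (of its 152.95 mm²) is removed, clipping the outline — boundary = 29.23 mm; the r=9 cylinder at (-2, -3) contributes a regular 32-gon of circumradius 9 (perimeter = 2·32·9.000·sin(180°/32) = 56.46 mm); Combining (union): the result so far lies entirely inside the r=9 cylinder at (-2, -3), so the union is just the r=9 cylinder at (-2, -3) — boundary = 56.46 mm. Overall, the cross-section is a single solid region. Total boundary length (outer) = 56.46 mm.

56.46 mm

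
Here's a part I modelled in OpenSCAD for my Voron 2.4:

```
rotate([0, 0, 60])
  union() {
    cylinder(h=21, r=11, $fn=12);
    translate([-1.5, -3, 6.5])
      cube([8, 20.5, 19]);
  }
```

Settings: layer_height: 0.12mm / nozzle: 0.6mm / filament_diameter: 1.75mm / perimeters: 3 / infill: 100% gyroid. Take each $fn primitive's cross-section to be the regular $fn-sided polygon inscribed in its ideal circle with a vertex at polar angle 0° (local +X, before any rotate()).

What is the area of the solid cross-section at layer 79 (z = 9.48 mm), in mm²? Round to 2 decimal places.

421.33 mm²

At z = 9.48 mm: the r=11 cylinder contributes a regular 12-gon of circumradius 11 (area = (12/2)·11.000²·sin(360°/12) = 363.00 mm²); the cube at (-1.5, -3) is present — its section is the full 8×20.5 rectangle (area 164.00 mm²); Taking the union: the regions partially overlap — summed areas 527.00 mm² minus the doubly-counted overlap 105.67 mm² gives 421.33 mm² — area = 421.33 mm²; (rotated 60° about Z; rotation is an isometry so areas/perimeters/island counts are preserved). Overall, the cross-section is a single solid region. Net area = 421.33 mm².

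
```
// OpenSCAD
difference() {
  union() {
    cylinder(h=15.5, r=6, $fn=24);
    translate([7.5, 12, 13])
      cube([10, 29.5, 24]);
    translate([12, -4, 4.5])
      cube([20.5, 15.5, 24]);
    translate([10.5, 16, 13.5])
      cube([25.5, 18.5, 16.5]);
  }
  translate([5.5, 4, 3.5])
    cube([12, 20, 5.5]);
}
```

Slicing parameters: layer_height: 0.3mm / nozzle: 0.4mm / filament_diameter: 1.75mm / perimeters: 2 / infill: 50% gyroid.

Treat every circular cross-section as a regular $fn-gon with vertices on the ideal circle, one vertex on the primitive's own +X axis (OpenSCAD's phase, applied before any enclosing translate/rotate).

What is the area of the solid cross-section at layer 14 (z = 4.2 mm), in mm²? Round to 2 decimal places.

111.81 mm²

At z = 4.2 mm: the r=6 cylinder gives a regular 24-gon of circumradius 6 (constant along its height) (area = (24/2)·6.000²·sin(360°/24) = 111.81 mm²); the cube at (7.5, 12) does not reach this height (z outside [13, 37]); the cube at (12, -4) does not reach this height (z outside [4.5, 28.5]); the cube at (10.5, 16) does not reach this height (z outside [13.5, 30]); Taking the union: only the r=6 cylinder is present, so the union is just that shape — area = 111.81 mm²; the cube at (5.5, 4) (footprint 12×20) is included at this height (area 240.00 mm²); Taking the first minus the rest: starting from that combined region (111.81 mm²), the 12×20 cube at (5.5, 4) misses the remaining region (no effect) — area = 111.81 mm². Overall, the cross-section is a single solid region. Net area = 111.81 mm².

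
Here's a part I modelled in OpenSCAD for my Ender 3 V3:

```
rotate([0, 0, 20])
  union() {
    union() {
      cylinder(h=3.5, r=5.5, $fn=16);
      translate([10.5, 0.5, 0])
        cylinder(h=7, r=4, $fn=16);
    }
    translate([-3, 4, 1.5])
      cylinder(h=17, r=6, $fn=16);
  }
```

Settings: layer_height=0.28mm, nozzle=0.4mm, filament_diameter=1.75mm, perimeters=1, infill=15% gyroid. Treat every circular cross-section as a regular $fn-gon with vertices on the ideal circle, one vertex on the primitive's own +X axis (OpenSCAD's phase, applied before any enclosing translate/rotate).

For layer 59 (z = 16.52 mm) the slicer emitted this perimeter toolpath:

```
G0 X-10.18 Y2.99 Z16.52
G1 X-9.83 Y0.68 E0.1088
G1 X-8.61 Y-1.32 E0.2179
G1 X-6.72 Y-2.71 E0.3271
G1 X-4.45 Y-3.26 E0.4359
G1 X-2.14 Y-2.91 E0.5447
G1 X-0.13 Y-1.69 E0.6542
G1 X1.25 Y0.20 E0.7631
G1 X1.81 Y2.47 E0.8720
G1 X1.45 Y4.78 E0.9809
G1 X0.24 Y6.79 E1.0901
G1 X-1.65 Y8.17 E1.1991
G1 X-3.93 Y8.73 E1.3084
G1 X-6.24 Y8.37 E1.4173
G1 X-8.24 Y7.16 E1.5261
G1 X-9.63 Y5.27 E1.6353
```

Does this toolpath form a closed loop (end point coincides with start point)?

Start point (G0): (-10.18, 2.99). End point (last G1): the path does not return to the start — open.

no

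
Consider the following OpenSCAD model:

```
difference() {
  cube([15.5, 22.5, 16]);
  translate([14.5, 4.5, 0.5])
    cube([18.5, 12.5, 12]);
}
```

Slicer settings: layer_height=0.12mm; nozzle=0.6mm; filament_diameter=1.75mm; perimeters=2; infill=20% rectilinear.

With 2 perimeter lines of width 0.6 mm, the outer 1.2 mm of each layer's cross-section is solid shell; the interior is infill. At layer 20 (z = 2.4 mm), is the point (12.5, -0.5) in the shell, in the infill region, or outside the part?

outside

At z = 2.4 mm: the 15.5×22.5 cube contributes its full rectangle; the cube at (14.5, 4.5) (footprint 18.5×12.5) is included at this height; Subtracting the remaining from the first: starting from the 15.5×22.5 cube, the 18.5×12.5 cube at (14.5, 4.5) partially overlaps it — only the 12.50 mm² overlap (of its 231.25 mm²) is removed, clipping the outline — 1 connected region. Overall, the cross-section is a single solid region. The nearest boundary edge runs (15.50, 0.00)→(0.00, 0.00); distance from the point to it = 0.50 mm. The point is not inside any of the regions above, so it lies outside the cross-section (0.50 mm from the nearest boundary).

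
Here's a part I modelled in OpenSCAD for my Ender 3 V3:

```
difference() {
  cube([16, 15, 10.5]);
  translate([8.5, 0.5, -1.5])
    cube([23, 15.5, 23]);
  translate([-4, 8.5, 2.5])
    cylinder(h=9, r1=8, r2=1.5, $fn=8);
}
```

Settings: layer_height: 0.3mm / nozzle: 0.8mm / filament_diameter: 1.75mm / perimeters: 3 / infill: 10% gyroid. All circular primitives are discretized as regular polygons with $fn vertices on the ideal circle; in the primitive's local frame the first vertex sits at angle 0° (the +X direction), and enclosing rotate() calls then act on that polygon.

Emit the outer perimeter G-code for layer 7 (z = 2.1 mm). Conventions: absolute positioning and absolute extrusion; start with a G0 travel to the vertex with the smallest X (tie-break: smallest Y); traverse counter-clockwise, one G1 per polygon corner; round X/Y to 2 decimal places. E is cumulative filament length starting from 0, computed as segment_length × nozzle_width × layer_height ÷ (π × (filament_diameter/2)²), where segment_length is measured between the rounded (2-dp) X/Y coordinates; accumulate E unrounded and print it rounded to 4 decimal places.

At z = 2.1 mm: the 16×15 cube contributes its full rectangle; the 23×15.5 cube at (8.5, 0.5) contributes its full rectangle; the cone at (-4, 8.5) is not intersected at this z (z outside [2.5, 11.5]); Taking the first minus the rest: starting from the 16×15 cube, the 23×15.5 cube at (8.5, 0.5) partially overlaps it — only the 108.75 mm² overlap (of its 356.50 mm²) is removed, clipping the outline — 1 connected region. The outline is a single polygon with 6 vertices. Extrusion per mm of travel: 0.8 × 0.3 / (π × 0.875²) = 0.099780. Accumulating E over each segment gives final E = 6.1864.

G0 X0.00 Y0.00 Z2.10
G1 X16.00 Y0.00 E1.5965
G1 X16.00 Y0.50 E1.6464
G1 X8.50 Y0.50 E2.3947
G1 X8.50 Y15.00 E3.8415
G1 X0.00 Y15.00 E4.6897
G1 X0.00 Y0.00 E6.1864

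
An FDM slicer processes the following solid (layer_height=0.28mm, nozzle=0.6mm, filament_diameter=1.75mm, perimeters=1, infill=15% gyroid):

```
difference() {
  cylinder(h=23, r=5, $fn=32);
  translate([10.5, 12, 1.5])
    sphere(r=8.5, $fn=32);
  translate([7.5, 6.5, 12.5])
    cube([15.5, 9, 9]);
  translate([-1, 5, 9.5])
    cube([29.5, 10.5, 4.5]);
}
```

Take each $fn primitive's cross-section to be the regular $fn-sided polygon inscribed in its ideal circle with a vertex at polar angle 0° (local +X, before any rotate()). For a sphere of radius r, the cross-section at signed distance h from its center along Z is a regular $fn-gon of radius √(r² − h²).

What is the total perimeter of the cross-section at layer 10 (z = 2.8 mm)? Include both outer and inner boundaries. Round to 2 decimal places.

At z = 2.8 mm: the r=5 cylinder contributes a regular 32-gon of circumradius 5 (perimeter = 2·32·5.000·sin(180°/32) = 31.37 mm); the r=8.5 sphere at (10.5, 12) contributes a regular 32-gon of circumradius √(8.5²−1.3²) = 8.400 (perimeter = 2·32·8.400·sin(180°/32) = 52.69 mm); the cube at (7.5, 6.5) does not reach this height (z outside [12.5, 21.5]); the cube at (-1, 5) is absent (z outside [9.5, 14]); After the difference (first − rest): starting from the r=5 cylinder, the r=8.5 sphere at (10.5, 12) misses the remaining region (no effect) — boundary = 31.37 mm. Overall, the cross-section is a single solid region. Total boundary length (outer) = 31.37 mm.

31.37 mm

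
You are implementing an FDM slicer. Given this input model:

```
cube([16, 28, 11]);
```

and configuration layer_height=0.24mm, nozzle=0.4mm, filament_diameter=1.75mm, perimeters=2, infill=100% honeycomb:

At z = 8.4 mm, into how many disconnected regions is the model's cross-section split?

1

At z = 8.4 mm: the 16×28 cube contributes its full rectangle. The result has 1 disconnected region.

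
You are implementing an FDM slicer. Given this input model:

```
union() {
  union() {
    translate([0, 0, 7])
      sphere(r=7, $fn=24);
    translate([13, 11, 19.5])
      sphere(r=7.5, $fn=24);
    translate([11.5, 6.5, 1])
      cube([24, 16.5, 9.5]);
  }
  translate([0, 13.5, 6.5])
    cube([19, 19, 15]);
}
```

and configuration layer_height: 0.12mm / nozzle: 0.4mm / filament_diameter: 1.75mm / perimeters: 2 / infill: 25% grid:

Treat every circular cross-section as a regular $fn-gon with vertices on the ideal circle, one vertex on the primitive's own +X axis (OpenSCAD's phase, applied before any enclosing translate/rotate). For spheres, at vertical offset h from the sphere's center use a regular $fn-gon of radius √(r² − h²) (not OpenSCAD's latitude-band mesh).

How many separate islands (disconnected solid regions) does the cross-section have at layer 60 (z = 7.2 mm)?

2

At z = 7.2 mm: the r=7 sphere contributes a regular 24-gon of circumradius √(7²−0.2²) = 6.997; the sphere at (13, 11) is not intersected at this z (|z−center|=12.300 > r=7.5); the cube at (11.5, 6.5) (footprint 24×16.5) is included at this height; Taking the union: the 2 present regions are separate (no shared area or edge), so areas and boundary lengths simply add and each stays a separate island — 2 connected regions; the cube at (0, 13.5) is present — its section is the full 19×19 rectangle; Taking the union: the regions partially overlap (shared area 71.25 mm²), so overlapping operands fuse into one piece — 2 connected regions. Overall, the cross-section has 2 separate islands. Island count = 2.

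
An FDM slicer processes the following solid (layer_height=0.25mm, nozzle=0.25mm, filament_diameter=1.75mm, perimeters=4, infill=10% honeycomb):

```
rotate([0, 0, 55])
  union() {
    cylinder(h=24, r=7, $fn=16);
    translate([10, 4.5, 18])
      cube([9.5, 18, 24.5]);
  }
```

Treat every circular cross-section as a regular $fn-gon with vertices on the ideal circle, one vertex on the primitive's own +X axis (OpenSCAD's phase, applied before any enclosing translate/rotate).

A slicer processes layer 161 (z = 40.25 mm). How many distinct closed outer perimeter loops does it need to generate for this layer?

1

At z = 40.25 mm: the cylinder does not reach this height (z outside [0, 24]); the 9.5×18 cube at (10, 4.5) contributes its full rectangle; Merging all regions: only the 9.5×18 cube at (10, 4.5) is present, so the union is just that shape — 1 connected region; (rotated 55° about Z; rotation is an isometry so areas/perimeters/island counts are preserved). The result has 1 disconnected region.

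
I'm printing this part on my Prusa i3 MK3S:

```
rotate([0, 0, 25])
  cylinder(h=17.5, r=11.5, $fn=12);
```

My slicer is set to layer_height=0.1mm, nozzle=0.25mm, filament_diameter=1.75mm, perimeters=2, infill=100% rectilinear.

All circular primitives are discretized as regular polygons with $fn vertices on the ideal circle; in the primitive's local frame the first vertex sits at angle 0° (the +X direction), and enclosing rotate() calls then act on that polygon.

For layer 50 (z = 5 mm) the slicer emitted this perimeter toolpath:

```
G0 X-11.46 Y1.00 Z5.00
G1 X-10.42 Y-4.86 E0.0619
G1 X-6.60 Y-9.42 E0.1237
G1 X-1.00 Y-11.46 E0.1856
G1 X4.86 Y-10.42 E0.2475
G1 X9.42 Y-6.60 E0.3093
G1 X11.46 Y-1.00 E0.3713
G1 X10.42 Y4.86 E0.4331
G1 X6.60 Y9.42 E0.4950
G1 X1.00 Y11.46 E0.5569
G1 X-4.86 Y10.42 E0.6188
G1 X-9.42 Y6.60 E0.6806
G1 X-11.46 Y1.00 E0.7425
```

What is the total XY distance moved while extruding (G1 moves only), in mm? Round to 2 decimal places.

71.44 mm

Sum the Euclidean lengths of each G1 segment: total = 71.44 mm.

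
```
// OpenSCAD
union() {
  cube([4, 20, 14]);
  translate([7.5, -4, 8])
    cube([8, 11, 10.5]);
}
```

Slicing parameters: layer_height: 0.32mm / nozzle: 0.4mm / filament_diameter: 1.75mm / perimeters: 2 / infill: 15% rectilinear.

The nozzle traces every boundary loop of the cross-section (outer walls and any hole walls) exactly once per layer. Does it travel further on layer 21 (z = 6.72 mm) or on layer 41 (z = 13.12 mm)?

Layer 21 (z = 6.72): the cube is present — its section is the full 4×20 rectangle (perimeter 48.00 mm); the cube at (7.5, -4) is not intersected at this z (z outside [8, 18.5]); Merging all regions: only the 4×20 cube is present, so the union is just that shape — boundary = 48.00 mm. So its perimeter = 48.00 mm. Layer 41 (z = 13.12): the cube (footprint 4×20) is included at this height (perimeter 48.00 mm); the 8×11 cube at (7.5, -4) contributes its full rectangle (perimeter 38.00 mm); Combining (union): the 2 present regions are separate (no shared area or edge), so areas and boundary lengths simply add and each stays a separate island — boundary = 86.00 mm. So its perimeter = 86.00 mm. Layer 41 is larger (86.00 vs 48.00 mm).

layer 41 (z = 13.12 mm)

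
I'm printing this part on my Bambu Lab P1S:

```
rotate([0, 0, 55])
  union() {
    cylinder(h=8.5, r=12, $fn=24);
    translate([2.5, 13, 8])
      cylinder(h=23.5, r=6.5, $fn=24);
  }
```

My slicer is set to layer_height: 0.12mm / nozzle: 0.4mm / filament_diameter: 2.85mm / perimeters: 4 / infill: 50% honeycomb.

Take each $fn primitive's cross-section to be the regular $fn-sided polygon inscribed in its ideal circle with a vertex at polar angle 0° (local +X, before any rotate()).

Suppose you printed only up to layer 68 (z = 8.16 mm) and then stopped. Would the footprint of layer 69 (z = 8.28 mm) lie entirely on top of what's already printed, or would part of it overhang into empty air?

entirely on top

Compare the two slices. At z = 8.16: the cylinder: section is a regular 24-gon, circumradius r=12 (area = (24/2)·12.000²·sin(360°/24) = 447.24 mm²); the r=6.5 cylinder at (2.5, 13) gives a regular 24-gon of circumradius 6.5 (constant along its height) (area = (24/2)·6.500²·sin(360°/24) = 131.22 mm²); Taking the union: the regions partially overlap — summed areas 578.46 mm² minus the doubly-counted overlap 42.25 mm² gives 536.21 mm² — area = 536.21 mm²; (rotated 55° about Z; rotation is an isometry so areas/perimeters/island counts are preserved). At z = 8.28: the r=12 cylinder contributes a regular 24-gon of circumradius 12 (area = (24/2)·12.000²·sin(360°/24) = 447.24 mm²); the r=6.5 cylinder at (2.5, 13) contributes a regular 24-gon of circumradius 6.5 (area = (24/2)·6.500²·sin(360°/24) = 131.22 mm²); Taking the union: the regions partially overlap — summed areas 578.46 mm² minus the doubly-counted overlap 42.25 mm² gives 536.21 mm² — area = 536.21 mm²; (rotated 55° about Z; rotation is an isometry so areas/perimeters/island counts are preserved). Checking containment: the cross-section at z = 8.28 is a subset of the cross-section at z = 8.16.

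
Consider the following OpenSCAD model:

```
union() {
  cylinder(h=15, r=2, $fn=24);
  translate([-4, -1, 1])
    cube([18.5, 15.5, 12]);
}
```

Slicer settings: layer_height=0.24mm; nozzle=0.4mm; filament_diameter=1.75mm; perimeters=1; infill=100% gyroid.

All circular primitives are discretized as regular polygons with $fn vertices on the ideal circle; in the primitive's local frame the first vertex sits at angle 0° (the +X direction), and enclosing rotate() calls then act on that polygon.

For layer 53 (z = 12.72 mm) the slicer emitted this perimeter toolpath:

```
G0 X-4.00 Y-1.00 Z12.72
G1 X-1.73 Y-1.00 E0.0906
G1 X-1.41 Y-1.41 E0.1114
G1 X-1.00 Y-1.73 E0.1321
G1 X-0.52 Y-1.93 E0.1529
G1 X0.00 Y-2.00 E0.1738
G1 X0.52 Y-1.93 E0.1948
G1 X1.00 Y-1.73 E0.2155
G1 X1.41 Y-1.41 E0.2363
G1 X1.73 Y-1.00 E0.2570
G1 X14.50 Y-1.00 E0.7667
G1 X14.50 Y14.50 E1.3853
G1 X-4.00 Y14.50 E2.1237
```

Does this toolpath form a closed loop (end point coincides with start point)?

Start point (G0): (-4.00, -1.00). End point (last G1): the path does not return to the start — open.

no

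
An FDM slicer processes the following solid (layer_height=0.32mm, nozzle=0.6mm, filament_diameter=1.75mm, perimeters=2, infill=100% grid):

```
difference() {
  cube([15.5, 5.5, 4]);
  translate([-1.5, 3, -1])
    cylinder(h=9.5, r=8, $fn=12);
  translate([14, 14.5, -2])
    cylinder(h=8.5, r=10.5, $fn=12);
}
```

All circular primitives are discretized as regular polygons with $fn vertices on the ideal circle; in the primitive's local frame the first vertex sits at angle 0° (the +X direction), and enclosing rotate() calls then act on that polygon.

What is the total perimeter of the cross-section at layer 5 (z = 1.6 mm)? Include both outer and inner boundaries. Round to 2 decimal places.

At z = 1.6 mm: the 15.5×5.5 cube contributes its full rectangle (perimeter 42.00 mm); the cylinder at (-1.5, 3): section is a regular 12-gon, circumradius r=8 (perimeter = 2·12·8.000·sin(180°/12) = 49.69 mm); the cylinder at (14, 14.5): section is a regular 12-gon, circumradius r=10.5 (perimeter = 2·12·10.500·sin(180°/12) = 65.22 mm); After the difference (first − rest): starting from the 15.5×5.5 cube, the r=8 cylinder at (-1.5, 3) partially overlaps it — only the 33.71 mm² overlap (of its 192.00 mm²) is removed, clipping the outline; the r=10.5 cylinder at (14, 14.5) partially overlaps it — only the 6.14 mm² overlap (of its 330.75 mm²) is removed, clipping the outline — boundary = 29.85 mm. Overall, the cross-section is a single solid region. Total boundary length (outer) = 29.85 mm.

29.85 mm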